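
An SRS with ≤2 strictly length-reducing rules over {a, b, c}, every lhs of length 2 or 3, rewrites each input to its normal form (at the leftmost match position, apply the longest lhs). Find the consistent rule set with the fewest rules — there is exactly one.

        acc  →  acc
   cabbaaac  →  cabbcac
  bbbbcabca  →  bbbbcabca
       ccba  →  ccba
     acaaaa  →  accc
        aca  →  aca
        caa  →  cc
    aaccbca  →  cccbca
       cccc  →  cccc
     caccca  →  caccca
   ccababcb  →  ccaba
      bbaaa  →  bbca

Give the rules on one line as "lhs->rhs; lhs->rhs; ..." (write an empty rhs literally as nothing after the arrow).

  | acc
  | cabbaaac => cabbcac
  | bbbbcabca
  | ccba

aa->c; bcb->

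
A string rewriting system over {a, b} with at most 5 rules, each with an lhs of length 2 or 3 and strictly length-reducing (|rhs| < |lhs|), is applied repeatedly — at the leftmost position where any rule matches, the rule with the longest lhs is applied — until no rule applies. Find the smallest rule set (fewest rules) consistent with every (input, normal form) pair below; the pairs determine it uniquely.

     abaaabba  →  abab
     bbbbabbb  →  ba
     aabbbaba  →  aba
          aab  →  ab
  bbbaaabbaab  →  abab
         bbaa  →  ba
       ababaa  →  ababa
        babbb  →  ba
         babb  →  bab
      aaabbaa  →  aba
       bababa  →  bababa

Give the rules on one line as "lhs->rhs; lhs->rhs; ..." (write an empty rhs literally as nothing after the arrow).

aa->a; bb->b; bba->b; bbb->

  | abaaabba => abaabba => ababba => abab
  | bbbbabbb => babbb => ba
  | aabbbaba => abbbaba => aaba => aba
  | aab => ab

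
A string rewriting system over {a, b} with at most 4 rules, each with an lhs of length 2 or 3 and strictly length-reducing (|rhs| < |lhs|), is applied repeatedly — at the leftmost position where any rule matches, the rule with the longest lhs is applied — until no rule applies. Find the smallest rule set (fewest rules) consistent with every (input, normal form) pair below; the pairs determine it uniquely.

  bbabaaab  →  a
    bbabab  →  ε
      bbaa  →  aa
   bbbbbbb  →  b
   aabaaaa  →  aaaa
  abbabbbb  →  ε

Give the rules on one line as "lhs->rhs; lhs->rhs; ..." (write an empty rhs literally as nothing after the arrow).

aab->; ab->; bb->

  | bbabaaab => abaaab => aaab => a
  | bbabab => abab => ab => ε
  | bbaa => aa
  | bbbbbbb => bbbbb => bbb => b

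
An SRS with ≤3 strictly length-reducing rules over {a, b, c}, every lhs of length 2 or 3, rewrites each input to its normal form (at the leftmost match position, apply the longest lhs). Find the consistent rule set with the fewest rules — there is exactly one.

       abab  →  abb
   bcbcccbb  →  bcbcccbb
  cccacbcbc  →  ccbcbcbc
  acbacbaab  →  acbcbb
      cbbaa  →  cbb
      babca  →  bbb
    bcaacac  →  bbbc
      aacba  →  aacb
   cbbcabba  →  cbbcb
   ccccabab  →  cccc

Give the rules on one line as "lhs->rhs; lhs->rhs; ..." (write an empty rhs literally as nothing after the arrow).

ba->b; ca->b; cab->c

  | abab => abb
  | bcbcccbb
  | cccacbcbc => ccbcbcbc
  | acbacbaab => acbcbaab => acbcbab => acbcbb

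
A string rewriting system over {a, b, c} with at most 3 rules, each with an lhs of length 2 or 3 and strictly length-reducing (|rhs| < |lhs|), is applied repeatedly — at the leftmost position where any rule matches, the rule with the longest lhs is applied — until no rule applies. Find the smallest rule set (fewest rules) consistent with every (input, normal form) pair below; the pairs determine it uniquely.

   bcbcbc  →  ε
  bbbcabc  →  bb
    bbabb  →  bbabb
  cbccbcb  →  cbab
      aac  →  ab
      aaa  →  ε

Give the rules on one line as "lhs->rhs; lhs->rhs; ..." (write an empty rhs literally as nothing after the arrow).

aaa->; ac->b; bc->a

  | bcbcbc => abcbc => aabc => aaa => ε
  | bbbcabc => bbaabc => bbaaa => bb
  | bbabb
  | cbccbcb => cacbcb => cbbcb => cbab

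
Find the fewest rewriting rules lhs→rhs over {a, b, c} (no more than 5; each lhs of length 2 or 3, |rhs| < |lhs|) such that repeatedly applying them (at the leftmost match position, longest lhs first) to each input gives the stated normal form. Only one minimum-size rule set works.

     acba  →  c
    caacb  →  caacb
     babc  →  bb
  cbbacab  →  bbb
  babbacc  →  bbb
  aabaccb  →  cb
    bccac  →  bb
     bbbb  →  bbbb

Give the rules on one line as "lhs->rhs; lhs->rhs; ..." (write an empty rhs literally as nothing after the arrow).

ab->c; ba->c; cbc->bb; cc->b

  | acba => acc => ab => c
  | caacb
  | babc => cbc => bb
  | cbbacab => cbccab => bbcab => bbcc => bbb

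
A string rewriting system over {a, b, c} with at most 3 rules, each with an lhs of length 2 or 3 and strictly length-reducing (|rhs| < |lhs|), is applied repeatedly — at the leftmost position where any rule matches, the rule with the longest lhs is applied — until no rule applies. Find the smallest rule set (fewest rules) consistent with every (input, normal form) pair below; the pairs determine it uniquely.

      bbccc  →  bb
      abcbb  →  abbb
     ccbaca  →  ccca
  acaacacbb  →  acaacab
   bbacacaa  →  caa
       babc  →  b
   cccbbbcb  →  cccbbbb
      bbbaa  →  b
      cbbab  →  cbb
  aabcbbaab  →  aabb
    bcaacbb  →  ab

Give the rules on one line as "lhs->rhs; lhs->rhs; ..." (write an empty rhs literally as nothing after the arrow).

  | bbccc => bbcc => bbc => bb
  | abcbb => abbb
  | ccbaca => ccca
  | acaacacbb => acaacab

acb->a; ba->; bc->b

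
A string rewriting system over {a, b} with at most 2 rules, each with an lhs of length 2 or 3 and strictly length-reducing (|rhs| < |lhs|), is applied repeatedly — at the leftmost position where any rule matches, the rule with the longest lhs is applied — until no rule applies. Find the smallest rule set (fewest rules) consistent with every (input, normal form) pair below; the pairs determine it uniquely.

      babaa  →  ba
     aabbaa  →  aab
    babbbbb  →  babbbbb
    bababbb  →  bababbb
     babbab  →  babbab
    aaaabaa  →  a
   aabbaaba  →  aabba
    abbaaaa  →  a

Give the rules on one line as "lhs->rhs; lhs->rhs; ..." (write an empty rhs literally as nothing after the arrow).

  | babaa => ba
  | aabbaa => aab
  | babbbbb
  | bababbb

aaa->; baa->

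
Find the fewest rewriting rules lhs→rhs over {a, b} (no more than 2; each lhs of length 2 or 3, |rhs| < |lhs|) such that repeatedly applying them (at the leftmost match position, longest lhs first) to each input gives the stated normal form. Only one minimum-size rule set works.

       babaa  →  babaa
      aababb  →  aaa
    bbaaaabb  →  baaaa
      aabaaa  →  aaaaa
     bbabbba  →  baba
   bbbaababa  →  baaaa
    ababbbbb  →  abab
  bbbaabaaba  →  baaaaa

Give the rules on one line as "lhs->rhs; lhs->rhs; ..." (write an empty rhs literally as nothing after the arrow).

  | babaa
  | aababb => aaabb => aaab => aaa
  | bbaaaabb => baaaabb => baaaab => baaaa
  | aabaaa => aaaaa

aab->aa; bb->b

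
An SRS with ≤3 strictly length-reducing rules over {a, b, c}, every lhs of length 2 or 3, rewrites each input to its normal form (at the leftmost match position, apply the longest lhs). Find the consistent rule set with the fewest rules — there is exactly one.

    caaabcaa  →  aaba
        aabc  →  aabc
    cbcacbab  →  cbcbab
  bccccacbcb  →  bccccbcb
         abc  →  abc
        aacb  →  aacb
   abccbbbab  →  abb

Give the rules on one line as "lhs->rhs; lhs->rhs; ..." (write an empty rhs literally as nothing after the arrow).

bbb->a; ca->

  | caaabcaa => aabcaa => aaba
  | aabc
  | cbcacbab => cbcbab
  | bccccacbcb => bccccbcb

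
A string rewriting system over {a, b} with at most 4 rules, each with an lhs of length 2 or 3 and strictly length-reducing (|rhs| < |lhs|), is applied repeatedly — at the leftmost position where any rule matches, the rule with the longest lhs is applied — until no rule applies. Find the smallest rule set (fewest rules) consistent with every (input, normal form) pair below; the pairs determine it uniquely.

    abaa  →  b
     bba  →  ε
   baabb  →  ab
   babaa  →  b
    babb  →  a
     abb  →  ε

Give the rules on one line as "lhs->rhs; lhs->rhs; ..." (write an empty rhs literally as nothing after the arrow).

  | abaa => baa => b
  | bba => aa => ε
  | baabb => bbb => ab
  | babaa => baa => b

aa->; aba->ba; bab->b; bb->a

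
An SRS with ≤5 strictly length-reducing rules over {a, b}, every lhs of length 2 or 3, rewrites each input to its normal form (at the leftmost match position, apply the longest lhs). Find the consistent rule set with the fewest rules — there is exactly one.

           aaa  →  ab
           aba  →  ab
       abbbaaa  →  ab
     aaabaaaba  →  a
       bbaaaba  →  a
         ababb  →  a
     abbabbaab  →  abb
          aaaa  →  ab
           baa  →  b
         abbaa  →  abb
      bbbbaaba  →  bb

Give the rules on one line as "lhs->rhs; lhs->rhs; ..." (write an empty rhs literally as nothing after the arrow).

aa->a; aaa->ab; ba->b; bbb->

  | aaa => ab
  | aba => ab
  | abbbaaa => aaaa => aba => ab
  | aaabaaaba => abbaaaba => abbaaba => abbaba => abbba => aa => a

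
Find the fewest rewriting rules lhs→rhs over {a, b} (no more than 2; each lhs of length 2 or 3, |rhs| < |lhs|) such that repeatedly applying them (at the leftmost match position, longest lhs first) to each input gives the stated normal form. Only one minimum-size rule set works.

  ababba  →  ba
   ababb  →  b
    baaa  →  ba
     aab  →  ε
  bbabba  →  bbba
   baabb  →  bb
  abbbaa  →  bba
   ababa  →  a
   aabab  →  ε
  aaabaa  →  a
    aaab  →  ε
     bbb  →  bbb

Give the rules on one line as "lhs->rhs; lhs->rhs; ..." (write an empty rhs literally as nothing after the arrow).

  | ababba => abba => ba
  | ababb => abb => b
  | baaa => baa => ba
  | aab => ab => ε

aa->a; ab->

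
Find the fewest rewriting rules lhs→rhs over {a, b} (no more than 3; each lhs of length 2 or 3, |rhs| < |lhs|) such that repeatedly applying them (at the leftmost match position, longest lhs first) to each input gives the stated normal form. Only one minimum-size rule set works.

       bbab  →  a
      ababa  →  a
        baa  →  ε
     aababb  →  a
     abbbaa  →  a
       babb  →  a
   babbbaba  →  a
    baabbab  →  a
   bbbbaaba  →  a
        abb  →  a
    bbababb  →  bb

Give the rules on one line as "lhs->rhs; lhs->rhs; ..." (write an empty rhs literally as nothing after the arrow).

  | bbab => bab => ab => a
  | ababa => aaba => ba => a
  | baa => aa => ε
  | aababb => babb => abb => ab => a

aa->; ab->a; ba->a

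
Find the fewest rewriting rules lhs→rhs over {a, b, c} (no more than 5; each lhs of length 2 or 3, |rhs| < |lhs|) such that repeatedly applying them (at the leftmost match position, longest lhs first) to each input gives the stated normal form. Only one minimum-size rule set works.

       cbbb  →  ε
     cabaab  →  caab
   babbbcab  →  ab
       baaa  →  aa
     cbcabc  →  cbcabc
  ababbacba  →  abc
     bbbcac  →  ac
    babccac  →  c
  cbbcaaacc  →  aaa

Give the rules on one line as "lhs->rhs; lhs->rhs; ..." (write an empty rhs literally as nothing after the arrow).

ba->; bbb->c; bbc->c; cc->

  | cbbb => cc => ε
  | cabaab => caab
  | babbbcab => bbbcab => ccab => ab
  | baaa => aa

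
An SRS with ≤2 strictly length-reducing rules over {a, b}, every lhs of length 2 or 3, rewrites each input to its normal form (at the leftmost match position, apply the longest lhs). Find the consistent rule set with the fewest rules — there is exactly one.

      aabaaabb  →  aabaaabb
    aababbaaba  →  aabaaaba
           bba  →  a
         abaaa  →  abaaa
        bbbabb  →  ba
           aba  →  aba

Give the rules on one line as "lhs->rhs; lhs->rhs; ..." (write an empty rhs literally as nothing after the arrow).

bab->ba; bba->a

  | aabaaabb
  | aababbaaba => aababaaba => aabaaaba
  | bba => a
  | abaaa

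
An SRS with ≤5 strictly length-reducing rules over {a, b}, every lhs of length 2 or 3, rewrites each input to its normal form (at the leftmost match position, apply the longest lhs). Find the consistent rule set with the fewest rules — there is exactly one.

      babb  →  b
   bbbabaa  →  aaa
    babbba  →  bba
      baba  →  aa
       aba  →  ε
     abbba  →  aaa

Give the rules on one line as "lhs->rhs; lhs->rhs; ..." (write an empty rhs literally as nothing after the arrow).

ab->b; aba->; bab->a; bbb->aa

  | babb => ab => b
  | bbbabaa => aaabaa => aaa
  | babbba => abba => bba
  | baba => aa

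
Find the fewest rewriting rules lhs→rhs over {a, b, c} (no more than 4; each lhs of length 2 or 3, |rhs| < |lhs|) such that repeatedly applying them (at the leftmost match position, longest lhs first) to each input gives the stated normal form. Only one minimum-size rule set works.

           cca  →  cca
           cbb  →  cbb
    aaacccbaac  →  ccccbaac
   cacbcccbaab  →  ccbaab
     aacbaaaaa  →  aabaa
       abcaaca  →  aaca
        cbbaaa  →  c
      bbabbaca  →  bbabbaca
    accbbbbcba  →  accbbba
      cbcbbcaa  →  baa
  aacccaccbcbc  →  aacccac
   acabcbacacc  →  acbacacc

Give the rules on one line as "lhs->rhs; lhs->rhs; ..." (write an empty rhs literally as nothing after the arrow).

  | cca
  | cbb
  | aaacccbaac => ccccbaac
  | cacbcccbaab => cabccbaab => ccbaab

aaa->c; abc->; bbc->; cbc->b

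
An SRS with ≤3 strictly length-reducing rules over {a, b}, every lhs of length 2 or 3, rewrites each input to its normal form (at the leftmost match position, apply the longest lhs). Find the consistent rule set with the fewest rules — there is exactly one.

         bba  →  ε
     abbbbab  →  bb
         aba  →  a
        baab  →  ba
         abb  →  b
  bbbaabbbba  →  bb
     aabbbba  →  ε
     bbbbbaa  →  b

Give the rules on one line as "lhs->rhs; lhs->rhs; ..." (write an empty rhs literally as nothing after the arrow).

  | bba => ε
  | abbbbab => bbbab => bb
  | aba => a
  | baab => ba

ab->; bba->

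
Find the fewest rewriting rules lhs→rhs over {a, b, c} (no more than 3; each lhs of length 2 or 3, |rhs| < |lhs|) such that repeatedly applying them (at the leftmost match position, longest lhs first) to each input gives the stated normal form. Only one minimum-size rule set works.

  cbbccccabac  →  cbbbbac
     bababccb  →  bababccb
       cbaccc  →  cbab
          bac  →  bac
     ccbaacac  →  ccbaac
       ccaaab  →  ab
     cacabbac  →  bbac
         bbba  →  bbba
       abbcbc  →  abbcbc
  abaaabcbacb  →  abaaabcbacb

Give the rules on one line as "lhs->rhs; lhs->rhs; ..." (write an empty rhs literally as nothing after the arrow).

ca->; ccc->b

  | cbbccccabac => cbbbcabac => cbbbbac
  | bababccb
  | cbaccc => cbab
  | bac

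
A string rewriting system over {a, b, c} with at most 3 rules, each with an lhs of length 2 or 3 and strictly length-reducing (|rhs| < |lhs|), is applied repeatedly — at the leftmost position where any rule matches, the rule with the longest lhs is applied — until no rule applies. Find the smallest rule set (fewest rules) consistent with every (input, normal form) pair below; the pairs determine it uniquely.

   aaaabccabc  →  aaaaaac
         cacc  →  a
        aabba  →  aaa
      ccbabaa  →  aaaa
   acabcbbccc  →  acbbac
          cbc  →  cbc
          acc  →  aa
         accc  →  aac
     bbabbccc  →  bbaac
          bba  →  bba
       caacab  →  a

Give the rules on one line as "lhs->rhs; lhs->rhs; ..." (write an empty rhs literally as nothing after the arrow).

  | aaaabccabc => aaaaccabc => aaaaaabc => aaaaaac
  | cacc => cc => a
  | aabba => aaba => aaa
  | ccbabaa => ababaa => aabaa => aaaa

ab->a; ca->; cc->a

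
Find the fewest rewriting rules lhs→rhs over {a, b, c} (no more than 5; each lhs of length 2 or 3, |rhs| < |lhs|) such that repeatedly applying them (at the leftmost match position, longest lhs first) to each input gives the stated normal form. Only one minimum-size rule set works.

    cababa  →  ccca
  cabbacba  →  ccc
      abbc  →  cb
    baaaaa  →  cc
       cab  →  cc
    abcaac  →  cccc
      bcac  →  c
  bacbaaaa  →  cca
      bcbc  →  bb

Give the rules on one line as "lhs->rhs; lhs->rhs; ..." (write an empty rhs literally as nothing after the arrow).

aa->c; ab->c; ba->; bc->b

  | cababa => ccaba => ccca
  | cabbacba => ccbacba => cccba => ccc
  | abbc => cbc => cb
  | baaaaa => aaaa => caa => cc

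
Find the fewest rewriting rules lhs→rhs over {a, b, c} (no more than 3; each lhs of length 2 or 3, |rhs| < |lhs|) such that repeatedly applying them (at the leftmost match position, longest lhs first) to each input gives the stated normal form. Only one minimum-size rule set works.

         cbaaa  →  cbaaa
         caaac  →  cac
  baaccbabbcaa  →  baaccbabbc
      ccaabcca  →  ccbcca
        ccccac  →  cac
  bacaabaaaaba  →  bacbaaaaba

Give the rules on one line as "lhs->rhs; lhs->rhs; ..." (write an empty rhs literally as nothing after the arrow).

  | cbaaa
  | caaac => cac
  | baaccbabbcaa => baaccbabbc
  | ccaabcca => ccbcca

caa->c; ccc->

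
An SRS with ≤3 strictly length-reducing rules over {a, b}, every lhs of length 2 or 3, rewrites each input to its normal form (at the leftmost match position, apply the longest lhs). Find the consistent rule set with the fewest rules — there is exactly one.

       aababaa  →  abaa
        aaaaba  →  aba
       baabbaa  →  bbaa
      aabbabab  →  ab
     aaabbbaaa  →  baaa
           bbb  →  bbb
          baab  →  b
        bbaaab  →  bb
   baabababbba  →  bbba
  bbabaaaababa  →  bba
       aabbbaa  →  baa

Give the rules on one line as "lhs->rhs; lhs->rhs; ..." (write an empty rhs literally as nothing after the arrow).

aab->ab; abb->; bab->b

  | aababaa => ababaa => abaa
  | aaaaba => aaaba => aaba => aba
  | baabbaa => babbaa => bbaa
  | aabbabab => abbabab => abab => ab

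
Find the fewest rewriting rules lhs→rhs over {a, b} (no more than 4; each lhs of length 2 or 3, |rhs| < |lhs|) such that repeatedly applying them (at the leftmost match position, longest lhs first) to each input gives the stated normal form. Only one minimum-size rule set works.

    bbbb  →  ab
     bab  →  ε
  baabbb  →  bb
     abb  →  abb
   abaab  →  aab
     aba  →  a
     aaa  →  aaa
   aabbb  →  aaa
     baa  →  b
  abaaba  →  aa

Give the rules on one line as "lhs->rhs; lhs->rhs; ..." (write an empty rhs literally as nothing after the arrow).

  | bbbb => ab
  | bab => ε
  | baabbb => babbb => bb
  | abb

aba->a; ba->b; bab->; bbb->a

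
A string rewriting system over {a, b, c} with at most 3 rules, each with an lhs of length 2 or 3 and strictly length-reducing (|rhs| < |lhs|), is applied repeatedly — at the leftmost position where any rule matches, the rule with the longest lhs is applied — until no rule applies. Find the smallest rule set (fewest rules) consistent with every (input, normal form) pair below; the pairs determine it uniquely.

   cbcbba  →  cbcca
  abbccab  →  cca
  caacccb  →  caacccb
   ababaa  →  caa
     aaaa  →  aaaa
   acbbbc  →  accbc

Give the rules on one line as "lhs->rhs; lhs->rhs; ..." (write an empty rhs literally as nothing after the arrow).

  | cbcbba => cbcca
  | abbccab => bbccab => cccab => cca
  | caacccb
  | ababaa => babaa => bbaa => caa

ab->b; bb->c; cab->a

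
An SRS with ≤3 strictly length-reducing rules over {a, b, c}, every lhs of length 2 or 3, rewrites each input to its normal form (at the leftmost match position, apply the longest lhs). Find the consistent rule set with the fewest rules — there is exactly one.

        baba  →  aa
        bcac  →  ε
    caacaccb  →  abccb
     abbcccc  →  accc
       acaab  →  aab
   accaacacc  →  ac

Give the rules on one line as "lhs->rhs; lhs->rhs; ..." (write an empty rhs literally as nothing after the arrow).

ba->a; bbc->; ca->b

  | baba => aba => aa
  | bcac => bbc => ε
  | caacaccb => bacaccb => acaccb => abccb
  | abbcccc => accc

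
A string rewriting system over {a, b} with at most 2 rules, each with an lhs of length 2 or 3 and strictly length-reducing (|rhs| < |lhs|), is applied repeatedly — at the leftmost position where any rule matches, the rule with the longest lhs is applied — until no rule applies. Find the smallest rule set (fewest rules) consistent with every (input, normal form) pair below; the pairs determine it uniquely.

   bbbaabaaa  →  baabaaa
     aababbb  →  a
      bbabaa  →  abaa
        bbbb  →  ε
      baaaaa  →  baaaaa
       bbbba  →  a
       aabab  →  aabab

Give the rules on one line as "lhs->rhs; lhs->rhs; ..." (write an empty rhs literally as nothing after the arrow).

  | bbbaabaaa => baabaaa
  | aababbb => aabb => a
  | bbabaa => abaa
  | bbbb => bb => ε

abb->; bb->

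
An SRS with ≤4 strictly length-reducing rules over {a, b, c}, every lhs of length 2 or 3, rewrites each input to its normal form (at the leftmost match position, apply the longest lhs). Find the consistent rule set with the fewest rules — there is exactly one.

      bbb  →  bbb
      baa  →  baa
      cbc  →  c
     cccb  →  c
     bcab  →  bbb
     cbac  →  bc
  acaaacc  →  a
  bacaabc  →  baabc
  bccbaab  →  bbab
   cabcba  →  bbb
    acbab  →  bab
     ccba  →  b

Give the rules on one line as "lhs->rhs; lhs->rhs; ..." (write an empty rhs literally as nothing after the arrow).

ac->; ca->b; cb->c; cc->c

  | bbb
  | baa
  | cbc => cc => c
  | cccb => ccb => cb => c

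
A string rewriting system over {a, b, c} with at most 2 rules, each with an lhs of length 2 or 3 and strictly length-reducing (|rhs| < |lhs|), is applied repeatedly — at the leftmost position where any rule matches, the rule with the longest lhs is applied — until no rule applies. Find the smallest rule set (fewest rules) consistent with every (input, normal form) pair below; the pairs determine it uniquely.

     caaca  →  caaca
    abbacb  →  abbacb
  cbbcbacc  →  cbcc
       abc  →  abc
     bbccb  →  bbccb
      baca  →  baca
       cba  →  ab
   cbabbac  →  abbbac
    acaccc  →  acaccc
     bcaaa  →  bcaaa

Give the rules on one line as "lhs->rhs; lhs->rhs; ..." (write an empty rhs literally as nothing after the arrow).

bab->; cba->ab

  | caaca
  | abbacb
  | cbbcbacc => cbbabcc => cbcc
  | abc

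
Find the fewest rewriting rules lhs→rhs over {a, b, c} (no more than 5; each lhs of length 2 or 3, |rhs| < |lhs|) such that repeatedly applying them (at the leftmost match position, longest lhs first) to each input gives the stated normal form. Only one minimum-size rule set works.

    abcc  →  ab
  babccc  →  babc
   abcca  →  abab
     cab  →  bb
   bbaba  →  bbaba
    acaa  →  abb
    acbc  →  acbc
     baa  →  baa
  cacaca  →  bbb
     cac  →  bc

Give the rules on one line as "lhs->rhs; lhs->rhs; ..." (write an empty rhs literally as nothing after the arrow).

ca->b; caa->bb; cc->; cca->ab

  | abcc => ab
  | babccc => babc
  | abcca => abab
  | cab => bb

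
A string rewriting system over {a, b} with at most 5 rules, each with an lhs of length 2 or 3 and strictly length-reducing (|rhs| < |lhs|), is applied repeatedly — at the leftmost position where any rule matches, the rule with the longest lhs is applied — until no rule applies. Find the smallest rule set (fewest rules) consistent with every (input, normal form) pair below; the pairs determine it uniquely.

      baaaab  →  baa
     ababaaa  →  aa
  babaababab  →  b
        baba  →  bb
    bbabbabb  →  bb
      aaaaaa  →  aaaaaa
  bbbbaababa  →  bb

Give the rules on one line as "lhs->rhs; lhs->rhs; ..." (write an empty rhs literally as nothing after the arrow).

aab->; ab->b; aba->ab; bba->

  | baaaab => baa
  | ababaaa => abbaaa => bbaaa => aa
  | babaababab => babababab => babbabab => bbbabab => bbab => b
  | baba => bab => bb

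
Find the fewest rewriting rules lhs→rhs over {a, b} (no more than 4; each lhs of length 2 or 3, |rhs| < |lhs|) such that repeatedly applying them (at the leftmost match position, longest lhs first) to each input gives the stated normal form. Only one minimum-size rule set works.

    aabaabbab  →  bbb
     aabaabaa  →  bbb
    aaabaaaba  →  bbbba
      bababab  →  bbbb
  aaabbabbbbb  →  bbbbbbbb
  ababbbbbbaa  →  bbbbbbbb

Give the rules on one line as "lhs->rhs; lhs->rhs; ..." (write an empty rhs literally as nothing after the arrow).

aa->b; aab->aa; ab->b

  | aabaabbab => aaaabbab => baabbab => baabab => baaab => bbab => bbb
  | aabaabaa => aaaabaa => baabaa => baaaa => bbaa => bbb
  | aaabaaaba => babaaaba => bbaaaba => bbbaba => bbbba
  | bababab => bbabab => bbbab => bbbb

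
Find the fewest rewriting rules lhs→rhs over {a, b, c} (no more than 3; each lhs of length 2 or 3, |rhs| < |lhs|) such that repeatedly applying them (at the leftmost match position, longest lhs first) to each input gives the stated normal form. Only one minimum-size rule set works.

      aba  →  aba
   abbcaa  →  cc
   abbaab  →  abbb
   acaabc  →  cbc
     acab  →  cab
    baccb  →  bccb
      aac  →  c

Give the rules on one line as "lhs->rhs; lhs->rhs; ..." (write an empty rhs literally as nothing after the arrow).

aa->; ac->c; bbc->cc

  | aba
  | abbcaa => accaa => ccaa => cc
  | abbaab => abbb
  | acaabc => caabc => cbc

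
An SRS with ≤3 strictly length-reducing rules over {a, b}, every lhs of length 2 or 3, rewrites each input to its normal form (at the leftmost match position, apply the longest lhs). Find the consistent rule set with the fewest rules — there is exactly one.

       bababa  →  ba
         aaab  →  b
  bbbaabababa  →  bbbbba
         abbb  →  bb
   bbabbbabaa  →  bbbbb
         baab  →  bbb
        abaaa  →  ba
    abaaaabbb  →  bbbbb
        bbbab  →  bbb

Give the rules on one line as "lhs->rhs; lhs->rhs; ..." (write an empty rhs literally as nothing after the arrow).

aa->b; ab->

  | bababa => baba => ba
  | aaab => bab => b
  | bbbaabababa => bbbbbababa => bbbbbaba => bbbbba
  | abbb => bb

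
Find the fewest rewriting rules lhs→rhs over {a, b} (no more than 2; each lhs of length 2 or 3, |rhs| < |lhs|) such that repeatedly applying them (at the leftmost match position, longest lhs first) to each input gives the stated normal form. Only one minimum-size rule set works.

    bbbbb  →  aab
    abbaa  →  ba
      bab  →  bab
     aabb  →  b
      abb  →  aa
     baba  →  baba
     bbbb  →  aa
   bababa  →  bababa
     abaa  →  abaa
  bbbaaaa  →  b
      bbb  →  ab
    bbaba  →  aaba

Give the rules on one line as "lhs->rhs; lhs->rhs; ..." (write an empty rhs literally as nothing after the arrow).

aaa->b; bb->a

  | bbbbb => abbb => aab
  | abbaa => aaaa => ba
  | bab
  | aabb => aaa => b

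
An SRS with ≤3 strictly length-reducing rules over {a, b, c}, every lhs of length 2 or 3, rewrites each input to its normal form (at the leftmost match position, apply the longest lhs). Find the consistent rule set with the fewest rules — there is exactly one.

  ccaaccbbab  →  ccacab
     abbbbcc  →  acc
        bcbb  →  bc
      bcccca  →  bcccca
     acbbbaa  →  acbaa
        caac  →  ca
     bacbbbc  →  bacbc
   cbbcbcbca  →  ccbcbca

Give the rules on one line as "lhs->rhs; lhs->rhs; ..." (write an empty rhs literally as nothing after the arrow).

aac->a; bb->

  | ccaaccbbab => ccacbbab => ccacab
  | abbbbcc => abbcc => acc
  | bcbb => bc
  | bcccca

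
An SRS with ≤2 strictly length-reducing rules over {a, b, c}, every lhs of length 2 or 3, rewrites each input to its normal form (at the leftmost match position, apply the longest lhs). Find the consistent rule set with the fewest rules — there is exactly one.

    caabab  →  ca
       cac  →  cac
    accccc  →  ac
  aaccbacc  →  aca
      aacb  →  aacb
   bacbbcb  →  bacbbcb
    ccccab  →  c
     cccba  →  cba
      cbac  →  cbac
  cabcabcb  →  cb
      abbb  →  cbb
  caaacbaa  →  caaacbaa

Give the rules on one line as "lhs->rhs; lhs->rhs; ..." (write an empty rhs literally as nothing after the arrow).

  | caabab => cacab => cacc => ca
  | cac
  | accccc => accc => ac
  | aaccbacc => aabacc => acacc => aca

ab->c; cc->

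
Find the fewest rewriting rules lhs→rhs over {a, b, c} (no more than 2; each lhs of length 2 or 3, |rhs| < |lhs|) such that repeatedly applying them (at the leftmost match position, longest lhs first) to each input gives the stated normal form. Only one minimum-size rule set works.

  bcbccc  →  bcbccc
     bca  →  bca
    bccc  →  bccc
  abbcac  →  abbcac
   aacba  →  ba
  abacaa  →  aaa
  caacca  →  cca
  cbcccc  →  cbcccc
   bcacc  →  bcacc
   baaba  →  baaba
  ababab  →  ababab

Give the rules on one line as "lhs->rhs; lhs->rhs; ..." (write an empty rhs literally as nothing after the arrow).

  | bcbccc
  | bca
  | bccc
  | abbcac

aac->; bac->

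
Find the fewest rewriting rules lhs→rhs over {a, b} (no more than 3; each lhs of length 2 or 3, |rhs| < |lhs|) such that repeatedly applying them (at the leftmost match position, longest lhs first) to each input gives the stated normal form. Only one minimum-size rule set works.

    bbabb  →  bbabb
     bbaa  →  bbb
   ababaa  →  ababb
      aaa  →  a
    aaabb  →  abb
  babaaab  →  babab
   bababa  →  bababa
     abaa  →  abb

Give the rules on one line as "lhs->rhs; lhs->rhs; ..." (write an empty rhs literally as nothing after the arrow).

aa->b; aaa->a

  | bbabb
  | bbaa => bbb
  | ababaa => ababb
  | aaa => a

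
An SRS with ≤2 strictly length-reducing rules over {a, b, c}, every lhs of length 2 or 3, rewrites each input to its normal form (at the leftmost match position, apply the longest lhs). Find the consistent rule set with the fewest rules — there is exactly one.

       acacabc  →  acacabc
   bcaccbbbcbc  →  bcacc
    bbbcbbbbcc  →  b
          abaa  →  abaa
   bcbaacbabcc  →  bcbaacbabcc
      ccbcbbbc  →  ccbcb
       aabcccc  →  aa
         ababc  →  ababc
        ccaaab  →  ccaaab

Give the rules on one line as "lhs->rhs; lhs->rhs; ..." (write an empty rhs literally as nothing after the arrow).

bbc->; ccc->b

  | acacabc
  | bcaccbbbcbc => bcaccbbc => bcacc
  | bbbcbbbbcc => bbbbbcc => bbbc => b
  | abaa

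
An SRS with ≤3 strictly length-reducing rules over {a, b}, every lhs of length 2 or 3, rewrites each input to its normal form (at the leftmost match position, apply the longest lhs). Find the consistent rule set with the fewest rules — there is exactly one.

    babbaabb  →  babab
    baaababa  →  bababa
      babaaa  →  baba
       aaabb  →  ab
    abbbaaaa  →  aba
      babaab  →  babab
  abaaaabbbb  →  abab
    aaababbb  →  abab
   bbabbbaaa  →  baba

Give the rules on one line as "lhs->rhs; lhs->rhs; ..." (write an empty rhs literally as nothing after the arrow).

  | babbaabb => babaabb => bababb => babab
  | baaababa => baababa => bababa
  | babaaa => babaa => baba
  | aaabb => aabb => abb => ab

aa->a; bb->b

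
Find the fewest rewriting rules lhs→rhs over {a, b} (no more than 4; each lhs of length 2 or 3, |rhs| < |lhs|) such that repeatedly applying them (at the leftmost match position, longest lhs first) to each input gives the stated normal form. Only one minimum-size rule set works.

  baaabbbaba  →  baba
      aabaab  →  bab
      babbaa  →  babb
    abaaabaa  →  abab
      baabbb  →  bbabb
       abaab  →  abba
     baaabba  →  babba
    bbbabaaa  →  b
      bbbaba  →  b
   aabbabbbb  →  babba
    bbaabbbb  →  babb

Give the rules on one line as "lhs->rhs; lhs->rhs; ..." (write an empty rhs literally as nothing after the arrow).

aa->; aab->ba; bbb->a

  | baaabbbaba => babbbaba => baaaba => baba
  | aabaab => baaab => bab
  | babbaa => babb
  | abaaabaa => ababaa => abab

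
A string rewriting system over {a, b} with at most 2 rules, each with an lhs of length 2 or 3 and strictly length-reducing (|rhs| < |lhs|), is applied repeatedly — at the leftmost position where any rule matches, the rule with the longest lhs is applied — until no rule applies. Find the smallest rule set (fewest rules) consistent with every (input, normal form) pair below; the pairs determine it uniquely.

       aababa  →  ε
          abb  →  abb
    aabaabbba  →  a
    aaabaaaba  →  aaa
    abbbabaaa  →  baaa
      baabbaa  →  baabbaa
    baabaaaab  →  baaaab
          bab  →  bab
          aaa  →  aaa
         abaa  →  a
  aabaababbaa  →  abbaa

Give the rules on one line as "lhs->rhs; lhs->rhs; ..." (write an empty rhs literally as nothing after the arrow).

aba->; bbb->b

  | aababa => aba => ε
  | abb
  | aabaabbba => aabbba => aaba => a
  | aaabaaaba => aaaaba => aaa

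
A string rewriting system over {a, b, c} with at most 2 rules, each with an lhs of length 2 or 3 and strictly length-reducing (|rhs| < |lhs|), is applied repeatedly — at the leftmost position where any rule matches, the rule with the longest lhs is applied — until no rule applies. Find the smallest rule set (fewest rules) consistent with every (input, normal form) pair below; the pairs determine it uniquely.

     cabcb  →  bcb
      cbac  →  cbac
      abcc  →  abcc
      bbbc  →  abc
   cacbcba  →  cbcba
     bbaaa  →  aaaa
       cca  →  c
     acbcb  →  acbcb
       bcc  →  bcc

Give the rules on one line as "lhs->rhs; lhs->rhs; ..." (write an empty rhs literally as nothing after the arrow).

bb->a; ca->

  | cabcb => bcb
  | cbac
  | abcc
  | bbbc => abc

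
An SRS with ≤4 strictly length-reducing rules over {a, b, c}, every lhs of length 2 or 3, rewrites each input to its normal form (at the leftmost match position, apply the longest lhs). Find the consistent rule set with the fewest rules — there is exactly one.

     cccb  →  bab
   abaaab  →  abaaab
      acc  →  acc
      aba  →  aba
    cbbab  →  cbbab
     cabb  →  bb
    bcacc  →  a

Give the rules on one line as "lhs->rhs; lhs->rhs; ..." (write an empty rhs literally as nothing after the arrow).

bcc->a; ca->; ccc->ba

  | cccb => bab
  | abaaab
  | acc
  | aba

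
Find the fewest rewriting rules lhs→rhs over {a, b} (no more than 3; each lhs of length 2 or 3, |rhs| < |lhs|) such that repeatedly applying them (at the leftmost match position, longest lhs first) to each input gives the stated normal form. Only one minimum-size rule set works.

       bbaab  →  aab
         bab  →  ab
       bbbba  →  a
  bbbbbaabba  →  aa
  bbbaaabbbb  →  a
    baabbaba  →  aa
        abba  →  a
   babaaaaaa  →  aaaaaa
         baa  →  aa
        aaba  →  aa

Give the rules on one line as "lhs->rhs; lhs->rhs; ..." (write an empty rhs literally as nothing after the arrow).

  | bbaab => baab => aab
  | bab => ab
  | bbbba => bbba => bba => ba => a
  | bbbbbaabba => bbbbaabba => bbbaabba => bbaabba => baabba => aabba => aa

aba->a; abb->; ba->a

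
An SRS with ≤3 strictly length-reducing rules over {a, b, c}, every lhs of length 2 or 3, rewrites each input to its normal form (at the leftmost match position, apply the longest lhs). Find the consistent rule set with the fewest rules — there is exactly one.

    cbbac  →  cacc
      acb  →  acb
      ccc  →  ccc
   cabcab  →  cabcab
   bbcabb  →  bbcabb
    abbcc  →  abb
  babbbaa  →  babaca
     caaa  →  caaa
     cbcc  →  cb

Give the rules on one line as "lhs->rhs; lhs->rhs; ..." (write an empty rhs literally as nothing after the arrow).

bba->ac; bcc->b

  | cbbac => cacc
  | acb
  | ccc
  | cabcab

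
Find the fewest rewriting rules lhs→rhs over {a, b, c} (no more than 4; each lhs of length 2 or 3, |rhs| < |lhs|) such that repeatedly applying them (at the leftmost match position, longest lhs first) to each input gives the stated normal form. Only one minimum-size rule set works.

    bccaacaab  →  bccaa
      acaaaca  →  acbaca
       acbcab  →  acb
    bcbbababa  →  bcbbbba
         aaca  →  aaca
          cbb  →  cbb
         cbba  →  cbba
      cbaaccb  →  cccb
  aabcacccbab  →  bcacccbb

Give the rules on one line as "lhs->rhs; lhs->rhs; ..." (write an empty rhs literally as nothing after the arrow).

  | bccaacaab => bccaacab => bccaa
  | acaaaca => acbaca
  | acbcab => acb
  | bcbbababa => bcbbbaba => bcbbbba

aaa->ba; ab->b; baa->; cab->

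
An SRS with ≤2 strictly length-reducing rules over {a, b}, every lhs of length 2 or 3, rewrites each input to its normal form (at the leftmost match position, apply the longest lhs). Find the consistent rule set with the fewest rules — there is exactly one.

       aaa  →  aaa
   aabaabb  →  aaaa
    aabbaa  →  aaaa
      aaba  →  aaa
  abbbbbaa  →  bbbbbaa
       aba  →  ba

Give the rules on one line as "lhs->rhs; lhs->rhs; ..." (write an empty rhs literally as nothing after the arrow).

aab->aa; ab->b

  | aaa
  | aabaabb => aaaabb => aaaab => aaaa
  | aabbaa => aabaa => aaaa
  | aaba => aaa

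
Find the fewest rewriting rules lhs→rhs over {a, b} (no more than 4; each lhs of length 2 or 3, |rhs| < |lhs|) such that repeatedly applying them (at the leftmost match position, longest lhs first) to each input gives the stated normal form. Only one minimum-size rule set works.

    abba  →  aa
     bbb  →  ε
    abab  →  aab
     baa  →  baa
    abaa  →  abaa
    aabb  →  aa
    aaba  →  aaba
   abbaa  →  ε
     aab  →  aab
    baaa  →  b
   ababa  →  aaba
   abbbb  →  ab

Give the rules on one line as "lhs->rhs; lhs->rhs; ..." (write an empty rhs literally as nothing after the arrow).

aaa->; bab->ab; bb->; bbb->

  | abba => aa
  | bbb => ε
  | abab => aab
  | baa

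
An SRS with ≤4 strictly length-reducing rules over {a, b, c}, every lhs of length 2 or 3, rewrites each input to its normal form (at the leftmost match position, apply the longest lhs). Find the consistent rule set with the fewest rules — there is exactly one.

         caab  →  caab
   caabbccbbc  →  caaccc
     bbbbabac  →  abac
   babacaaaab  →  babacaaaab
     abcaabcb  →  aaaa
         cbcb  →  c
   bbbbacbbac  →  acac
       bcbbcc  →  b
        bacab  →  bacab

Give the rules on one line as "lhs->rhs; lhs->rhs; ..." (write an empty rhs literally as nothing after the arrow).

  | caab
  | caabbccbbc => caaccbbc => caaccc
  | bbbbabac => bbabac => abac
  | babacaaaab

bb->; bc->b; bca->aa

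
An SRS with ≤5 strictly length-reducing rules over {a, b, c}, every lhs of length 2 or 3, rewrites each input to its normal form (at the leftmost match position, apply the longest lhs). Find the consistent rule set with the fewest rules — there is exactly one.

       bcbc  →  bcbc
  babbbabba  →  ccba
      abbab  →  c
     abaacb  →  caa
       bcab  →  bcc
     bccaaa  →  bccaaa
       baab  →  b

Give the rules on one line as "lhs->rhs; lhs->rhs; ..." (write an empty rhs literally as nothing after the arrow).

ab->c; ac->; acb->a; bab->ac

  | bcbc
  | babbbabba => acbbabba => ababba => cabba => ccba
  | abbab => cbab => cac => c
  | abaacb => caacb => caa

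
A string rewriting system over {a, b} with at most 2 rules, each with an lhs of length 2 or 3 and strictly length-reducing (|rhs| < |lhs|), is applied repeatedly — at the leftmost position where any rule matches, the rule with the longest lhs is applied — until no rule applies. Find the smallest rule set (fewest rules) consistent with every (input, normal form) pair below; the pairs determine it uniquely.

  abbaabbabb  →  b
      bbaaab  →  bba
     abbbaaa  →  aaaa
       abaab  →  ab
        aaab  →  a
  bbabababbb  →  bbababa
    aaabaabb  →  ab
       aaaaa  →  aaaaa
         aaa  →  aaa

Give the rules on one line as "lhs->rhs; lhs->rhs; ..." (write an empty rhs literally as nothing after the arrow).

  | abbaabbabb => abbbabb => aabb => b
  | bbaaab => bba
  | abbbaaa => aaaa
  | abaab => ab

aab->; bbb->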